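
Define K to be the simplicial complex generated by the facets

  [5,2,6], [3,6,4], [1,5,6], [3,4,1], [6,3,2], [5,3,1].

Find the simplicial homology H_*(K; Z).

H_0 ≅ Z,  H_1 ≅ Z,  H_2 = 0.

Take the total order 1 < 2 < 3 < 4 < 5 < 6 on the vertex set. Then K (dimension 2) consists of the simplices:

  0-simplices (6): [1], [2], [3], [4], [5], [6]
  1-simplices (12): [1,3], [1,4], [1,5], [1,6], [2,3], [2,5], [2,6], [3,4], [3,5], [3,6], [4,6], [5,6]
  2-simplices (6): [1,3,4], [1,3,5], [1,5,6], [2,3,6], [2,5,6], [3,4,6]

Hence C_0 ≅ Z^6, C_1 ≅ Z^12, C_2 ≅ Z^6.

Boundary ∂_1: C_1 → C_0 is given by ∂[p,q] = [q] − [p]. For instance
  ∂[1,5] = [5] − [1].
The resulting 6×12 matrix has rank 5, and its Smith normal form has invariant factors (1,1,1,1,1).

∂_2: C_2 → C_1 sends each 2-simplex [p,q,r] to [q,r] − [p,r] + [p,q]. For instance
  ∂[1,5,6] = [5,6] − [1,6] + [1,5],
  ∂[3,4,6] = [4,6] − [3,6] + [3,4].
The resulting 12×6 matrix has rank 6, and its Smith normal form has invariant factors (1,1,1,1,1,1).

Reading off H_k = ker ∂_k / im ∂_{k+1}:

  H_0: rank C_0 − rank ∂_1 = 6 − 5 = 1, and the invariant factors of ∂_1 are all 1, so H_0 = Z.
  H_1: rank ker ∂_1 − rank ∂_2 = (12 − 5) − 6 = 1, and the invariant factors of ∂_2 are all 1, so H_1 = Z.
  H_2: rank ker ∂_2 − rank ∂_3 = (6 − 6) − 0 = 0, and there is no ∂_3, so H_2 = 0.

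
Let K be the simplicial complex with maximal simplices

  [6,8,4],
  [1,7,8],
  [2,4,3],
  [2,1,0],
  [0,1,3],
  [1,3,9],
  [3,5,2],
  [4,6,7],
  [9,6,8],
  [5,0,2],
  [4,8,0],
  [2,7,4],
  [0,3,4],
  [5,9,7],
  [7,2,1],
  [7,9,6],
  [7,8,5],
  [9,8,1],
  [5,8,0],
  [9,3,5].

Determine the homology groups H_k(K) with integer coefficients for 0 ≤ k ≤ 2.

H_0 ≅ Z,  H_1 ≅ Z × Z/2,  H_2 = 0.

Order the vertices as 0 < 1 < 2 < 3 < 4 < 5 < 6 < 7 < 8 < 9. Listing each simplex with vertices in this order, K has dimension 2 with simplices:

  0-simplices (10): [0], [1], [2], [3], [4], [5], [6], [7], [8], [9]
  1-simplices (30): (30 of them)
  2-simplices (20): (20 of them)

so the chain groups are C_0 ≅ Z^10, C_1 ≅ Z^30, C_2 ≅ Z^20.

Boundary ∂_1: C_1 → C_0 sends each edge [p,q] (with p < q) to q − p. For instance
  ∂[0,4] = [4] − [0].
As a 10×30 matrix over Z this has rank 9, with invariant factors (1,1,1,1,1,1,1,1,1).

The boundary map ∂_2: C_2 → C_1 sends each 2-simplex [p,q,r] to [q,r] − [p,r] + [p,q]. For instance
  ∂[5,7,8] = [7,8] − [5,8] + [5,7],
  ∂[6,8,9] = [8,9] − [6,9] + [6,8].
The resulting 30×20 matrix has rank 20, and its Smith normal form has invariant factors (1,1,1,1,1,1,1,1,1,1,1,1,1,1,1,1,1,1,1,2).

From H_k ≅ ker(∂_k) / im(∂_{k+1}) we obtain:

  H_0: rank C_0 − rank ∂_1 = 10 − 9 = 1, and the invariant factors of ∂_1 are all 1, so H_0 ≅ Z.
  H_1: rank ker ∂_1 − rank ∂_2 = (30 − 9) − 20 = 1, and ∂_2 has invariant factor 2 > 1, so H_1 ≅ Z × Z/2.
  H_2: rank ker ∂_2 − rank ∂_3 = (20 − 20) − 0 = 0, and there is no ∂_3, so H_2 ≅ 0.

As a check, the Euler characteristic is 10 − 30 + 20 = 0, which agrees with 1 − 1 + 0 = 0.
(K is a triangulation of the Klein bottle.)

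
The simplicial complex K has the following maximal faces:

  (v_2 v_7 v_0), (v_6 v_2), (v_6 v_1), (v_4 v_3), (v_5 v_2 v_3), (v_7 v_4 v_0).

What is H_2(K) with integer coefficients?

H_2 ≅ 0.

We work with the vertex ordering v_0 < v_1 < v_2 < v_3 < v_4 < v_5 < v_6 < v_7. The simplices of K, each written with vertices in increasing order, are:

  0-simplices (8): [v_0], [v_1], [v_2], [v_3], [v_4], [v_5], [v_6], [v_7]
  1-simplices (11): [v_0,v_2], [v_0,v_4], [v_0,v_7], [v_1,v_6], [v_2,v_3], [v_2,v_5], [v_2,v_6], [v_2,v_7], [v_3,v_4], [v_3,v_5], [v_4,v_7]
  2-simplices (3): [v_0,v_2,v_7], [v_0,v_4,v_7], [v_2,v_3,v_5]

Hence C_0 ≅ Z^8, C_1 ≅ Z^11, C_2 ≅ Z^3.

∂_1: C_1 → C_0 maps an edge to its endpoints' difference, ∂[p,q] = q − p.
This gives a 8×11 integer matrix of rank 7; reducing to Smith normal form yields diagonal entries (1,1,1,1,1,1,1).

The boundary map ∂_2: C_2 → C_1 acts by ∂[p,q,r] = [q,r] − [p,r] + [p,q]. For instance
  ∂[v_0,v_4,v_7] = [v_4,v_7] − [v_0,v_7] + [v_0,v_4],
  ∂[v_2,v_3,v_5] = [v_3,v_5] − [v_2,v_5] + [v_2,v_3].
The 11×3 boundary matrix has rank 3 and Smith normal form diag(1,1,1).

From H_k ≅ ker(∂_k) / im(∂_{k+1}) we obtain:

  H_2: rank ker ∂_2 − rank ∂_3 = (3 − 3) − 0 = 0, and there is no ∂_3, so H_2 = 0.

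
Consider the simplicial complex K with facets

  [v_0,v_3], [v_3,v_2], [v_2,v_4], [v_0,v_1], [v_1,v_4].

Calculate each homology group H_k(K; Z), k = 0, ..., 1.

H_0 ≅ Z,  H_1 ≅ Z.

K has 5 vertices, 5 edges.
rank ∂_0 = 0, rank ∂_1 = 4 ⇒ b_0 = 5 − 0 − 4 = 1; all invariant factors of ∂_1 are 1 so no torsion. So H_0 ≅ Z.
rank ∂_1 = 4, rank ∂_2 = 0 ⇒ b_1 = 5 − 4 − 0 = 1. So H_1 ≅ Z.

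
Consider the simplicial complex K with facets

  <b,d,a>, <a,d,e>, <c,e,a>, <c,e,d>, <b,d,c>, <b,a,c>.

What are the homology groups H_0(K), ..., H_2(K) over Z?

Take the total order a < b < c < d < e on the vertex set. Then K (dimension 2) consists of the simplices:

  0-simplices (5): a, b, c, d, e
  1-simplices (9): ab, ac, ad, ae, bc, bd, cd, ce, de
  2-simplices (6): abc, abd, ace, ade, bcd, cde

giving chain groups C_0 ≅ Z^5, C_1 ≅ Z^9, C_2 ≅ Z^6.

The boundary map ∂_1: C_1 → C_0 maps an edge to its endpoints' difference, ∂[p,q] = q − p. For instance
  ∂ce = e − c.
This gives a 5×9 integer matrix of rank 4; reducing to Smith normal form yields diagonal entries (1,1,1,1).

∂_2: C_2 → C_1 maps a triangle to the signed sum of its edges. For instance
  ∂ade = de − ae + ad,
  ∂abc = bc − ac + ab.
The resulting 9×6 matrix has rank 5, and its Smith normal form has invariant factors (1,1,1,1,1).

Now H_k = ker ∂_k / im ∂_{k+1}, so:

  H_0: rank C_0 − rank ∂_1 = 5 − 4 = 1, and the invariant factors of ∂_1 are all 1, so H_0 ≅ Z.
  H_1: rank ker ∂_1 − rank ∂_2 = (9 − 4) − 5 = 0, and the invariant factors of ∂_2 are all 1, so H_1 ≅ 0.
  H_2: rank ker ∂_2 − rank ∂_3 = (6 − 5) − 0 = 1, and there is no ∂_3, so H_2 ≅ Z.

H_0 = Z,  H_1 = 0,  H_2 = Z.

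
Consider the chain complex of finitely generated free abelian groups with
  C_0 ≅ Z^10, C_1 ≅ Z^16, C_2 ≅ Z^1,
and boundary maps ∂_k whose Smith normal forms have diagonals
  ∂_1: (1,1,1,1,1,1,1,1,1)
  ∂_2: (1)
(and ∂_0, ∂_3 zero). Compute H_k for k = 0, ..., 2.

H_0: b_0 = 10 − 0 − 9 = 1; torsion from ∂_1 factors > 1: none. So H_0 ≅ Z.
H_1: b_1 = 16 − 9 − 1 = 6; torsion from ∂_2 factors > 1: none. So H_1 ≅ Z^6.
H_2: b_2 = 1 − 1 − 0 = 0; torsion from ∂_3 factors > 1: none. So H_2 ≅ 0.

H_0 ≅ Z,  H_1 ≅ Z^6,  H_2 = 0.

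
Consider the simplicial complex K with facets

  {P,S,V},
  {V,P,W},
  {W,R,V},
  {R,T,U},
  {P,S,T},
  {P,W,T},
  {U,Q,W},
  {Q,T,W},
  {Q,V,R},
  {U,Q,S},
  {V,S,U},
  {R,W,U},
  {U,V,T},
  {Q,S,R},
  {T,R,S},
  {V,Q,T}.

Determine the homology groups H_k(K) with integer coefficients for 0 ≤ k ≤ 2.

H_0 ≅ Z,  H_1 ≅ Z^2,  H_2 ≅ Z.

Order the vertices as P < Q < R < S < T < U < V < W. Listing each simplex with vertices in this order, K has dimension 2 with simplices:

  0-simplices (8): P, Q, R, S, T, U, V, W
  1-simplices (24): PS, PT, PV, PW, QR, QS, QT, QU, QV, QW, RS, RT, RU, RV, RW, ST, SU, SV, TU, TV, TW, UV, UW, VW
  2-simplices (16): PST, PSV, PTW, PVW, QRS, QRV, QSU, QTV, QTW, QUW, RST, RTU, RUW, RVW, SUV, TUV

Hence C_0 ≅ Z^8, C_1 ≅ Z^24, C_2 ≅ Z^16.

Boundary ∂_1: C_1 → C_0 is given by ∂[p,q] = [q] − [p].
The 8×24 boundary matrix has rank 7 and Smith normal form diag(1,1,1,1,1,1,1).

Boundary ∂_2: C_2 → C_1 acts by ∂[p,q,r] = [q,r] − [p,r] + [p,q]. For instance
  ∂QTV = TV − QV + QT,
  ∂QTW = TW − QW + QT.
As a 24×16 matrix over Z this has rank 15, with invariant factors (1,1,1,1,1,1,1,1,1,1,1,1,1,1,1).

From H_k ≅ ker(∂_k) / im(∂_{k+1}) we obtain:

  H_0: rank C_0 − rank ∂_1 = 8 − 7 = 1, and the invariant factors of ∂_1 are all 1, so H_0 ≅ Z.
  H_1: rank ker ∂_1 − rank ∂_2 = (24 − 7) − 15 = 2, and the invariant factors of ∂_2 are all 1, so H_1 ≅ Z^2.
  H_2: rank ker ∂_2 − rank ∂_3 = (16 − 15) − 0 = 1, and there is no ∂_3, so H_2 ≅ Z.

As a check, the Euler characteristic is 8 − 24 + 16 = 0, which agrees with 1 − 2 + 1 = 0.
(K is a triangulation of the torus T^2.)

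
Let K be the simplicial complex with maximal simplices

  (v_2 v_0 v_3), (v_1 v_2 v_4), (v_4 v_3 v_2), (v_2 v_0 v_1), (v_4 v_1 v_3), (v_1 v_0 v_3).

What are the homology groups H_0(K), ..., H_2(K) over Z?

Take the total order v_0 < v_1 < v_2 < v_3 < v_4 on the vertex set. Then K (dimension 2) consists of the simplices:

  0-simplices (5): [v_0], [v_1], [v_2], [v_3], [v_4]
  1-simplices (9): [v_0,v_1], [v_0,v_2], [v_0,v_3], [v_1,v_2], [v_1,v_3], [v_1,v_4], [v_2,v_3], [v_2,v_4], [v_3,v_4]
  2-simplices (6): [v_0,v_1,v_2], [v_0,v_1,v_3], [v_0,v_2,v_3], [v_1,v_2,v_4], [v_1,v_3,v_4], [v_2,v_3,v_4]

giving chain groups C_0 ≅ Z^5, C_1 ≅ Z^9, C_2 ≅ Z^6.

∂_1: C_1 → C_0 is given by ∂[p,q] = [q] − [p]. For instance
  ∂[v_2,v_4] = [v_4] − [v_2].
This gives a 5×9 integer matrix of rank 4; reducing to Smith normal form yields diagonal entries (1,1,1,1).

∂_2: C_2 → C_1 acts by ∂[p,q,r] = [q,r] − [p,r] + [p,q]. For instance
  ∂[v_0,v_2,v_3] = [v_2,v_3] − [v_0,v_3] + [v_0,v_2],
  ∂[v_2,v_3,v_4] = [v_3,v_4] − [v_2,v_4] + [v_2,v_3].
The 9×6 boundary matrix has rank 5 and Smith normal form diag(1,1,1,1,1).

Computing H_k = (kernel of ∂_k) / (image of ∂_{k+1}):

  H_0: rank C_0 − rank ∂_1 = 5 − 4 = 1, and the invariant factors of ∂_1 are all 1, so H_0 = Z.
  H_1: rank ker ∂_1 − rank ∂_2 = (9 − 4) − 5 = 0, and the invariant factors of ∂_2 are all 1, so H_1 = 0.
  H_2: rank ker ∂_2 − rank ∂_3 = (6 − 5) − 0 = 1, and there is no ∂_3, so H_2 = Z.

(K is a triangulation of the 2-sphere S^2.)

H_0 ≅ Z,  H_1 = 0,  H_2 ≅ Z.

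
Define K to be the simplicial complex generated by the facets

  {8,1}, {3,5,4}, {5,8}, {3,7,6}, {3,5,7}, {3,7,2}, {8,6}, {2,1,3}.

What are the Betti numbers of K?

b_0 = 1, b_1 = 2, b_2 = 0.

Fix the vertex order 1 < 2 < 3 < 4 < 5 < 6 < 7 < 8 and write every simplex with vertices in increasing order. Then dim K = 2 and the simplices of K are:

  0-simplices (8): [1], [2], [3], [4], [5], [6], [7], [8]
  1-simplices (14): [1,2], [1,3], [1,8], [2,3], [2,7], [3,4], [3,5], [3,6], [3,7], [4,5], [5,7], [5,8], [6,7], [6,8]
  2-simplices (5): [1,2,3], [2,3,7], [3,4,5], [3,5,7], [3,6,7]

giving chain groups C_0 ≅ Z^8, C_1 ≅ Z^14, C_2 ≅ Z^5.

Boundary ∂_1: C_1 → C_0 sends each edge [p,q] (with p < q) to q − p. For instance
  ∂[6,7] = [7] − [6].
As a 8×14 matrix over Z this has rank 7, with invariant factors (1,1,1,1,1,1,1).

The boundary map ∂_2: C_2 → C_1 acts by ∂[p,q,r] = [q,r] − [p,r] + [p,q]. For instance
  ∂[2,3,7] = [3,7] − [2,7] + [2,3],
  ∂[3,4,5] = [4,5] − [3,5] + [3,4].
As a 14×5 matrix over Z this has rank 5, with invariant factors (1,1,1,1,1).

Reading off H_k = ker ∂_k / im ∂_{k+1}:

  H_0: rank C_0 − rank ∂_1 = 8 − 7 = 1, and the invariant factors of ∂_1 are all 1, so H_0 = Z.
  H_1: rank ker ∂_1 − rank ∂_2 = (14 − 7) − 5 = 2, and the invariant factors of ∂_2 are all 1, so H_1 = Z^2.
  H_2: rank ker ∂_2 − rank ∂_3 = (5 − 5) − 0 = 0, and there is no ∂_3, so H_2 = 0.

Hence the Betti numbers are b_0 = 1, b_1 = 2, b_2 = 0.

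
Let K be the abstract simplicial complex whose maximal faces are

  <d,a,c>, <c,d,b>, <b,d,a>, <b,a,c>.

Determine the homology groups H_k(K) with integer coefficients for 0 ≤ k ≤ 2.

Order the vertices as a < b < c < d. Listing each simplex with vertices in this order, K has dimension 2 with simplices:

  0-simplices (4): a, b, c, d
  1-simplices (6): ab, ac, ad, bc, bd, cd
  2-simplices (4): abc, abd, acd, bcd

so the chain groups are C_0 ≅ Z^4, C_1 ≅ Z^6, C_2 ≅ Z^4.

∂_1: C_1 → C_0 is given by ∂[p,q] = [q] − [p]. For instance
  ∂ab = b − a.
As a 4×6 matrix over Z this has rank 3, with invariant factors (1,1,1).

The boundary map ∂_2: C_2 → C_1 acts by ∂[p,q,r] = [q,r] − [p,r] + [p,q]. For instance
  ∂bcd = cd − bd + bc,
  ∂acd = cd − ad + ac.
This gives a 6×4 integer matrix of rank 3; reducing to Smith normal form yields diagonal entries (1,1,1).

Reading off H_k = ker ∂_k / im ∂_{k+1}:

  H_0: rank C_0 − rank ∂_1 = 4 − 3 = 1, and the invariant factors of ∂_1 are all 1, so H_0 ≅ Z.
  H_1: rank ker ∂_1 − rank ∂_2 = (6 − 3) − 3 = 0, and the invariant factors of ∂_2 are all 1, so H_1 ≅ 0.
  H_2: rank ker ∂_2 − rank ∂_3 = (4 − 3) − 0 = 1, and there is no ∂_3, so H_2 ≅ Z.

As a check, the Euler characteristic is 4 − 6 + 4 = 2, which agrees with 1 − 0 + 1 = 2.

H_0 = Z,  H_1 = 0,  H_2 = Z.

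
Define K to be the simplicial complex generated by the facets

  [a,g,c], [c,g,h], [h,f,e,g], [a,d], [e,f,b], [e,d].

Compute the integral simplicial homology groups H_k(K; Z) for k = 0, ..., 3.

K has 8 vertices, 14 edges, 7 triangles, 1 3-simplex.
rank ∂_0 = 0, rank ∂_1 = 7 ⇒ b_0 = 8 − 0 − 7 = 1; all invariant factors of ∂_1 are 1 so no torsion. So H_0 ≅ Z.
rank ∂_1 = 7, rank ∂_2 = 6 ⇒ b_1 = 14 − 7 − 6 = 1; all invariant factors of ∂_2 are 1 so no torsion. So H_1 ≅ Z.
rank ∂_2 = 6, rank ∂_3 = 1 ⇒ b_2 = 7 − 6 − 1 = 0; all invariant factors of ∂_3 are 1 so no torsion. So H_2 ≅ 0.
rank ∂_3 = 1, rank ∂_4 = 0 ⇒ b_3 = 1 − 1 − 0 = 0. So H_3 ≅ 0.

H_0 = Z,  H_1 = Z,  H_2 = 0,  H_3 = 0.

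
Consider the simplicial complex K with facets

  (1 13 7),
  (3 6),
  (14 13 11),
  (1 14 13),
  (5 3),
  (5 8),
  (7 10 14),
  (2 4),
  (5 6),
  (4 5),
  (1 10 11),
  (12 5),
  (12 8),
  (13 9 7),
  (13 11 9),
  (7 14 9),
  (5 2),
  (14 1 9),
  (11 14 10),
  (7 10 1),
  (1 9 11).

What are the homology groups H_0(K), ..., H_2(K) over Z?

K has 14 vertices, 27 edges, 12 triangles.
rank ∂_0 = 0, rank ∂_1 = 12 ⇒ b_0 = 14 − 0 − 12 = 2; all invariant factors of ∂_1 are 1 so no torsion. So H_0 = Z^2.
rank ∂_1 = 12, rank ∂_2 = 12 ⇒ b_1 = 27 − 12 − 12 = 3; ∂_2 has invariant factor(s) [2] giving torsion. So H_1 = Z^3 × Z/2.
rank ∂_2 = 12, rank ∂_3 = 0 ⇒ b_2 = 12 − 12 − 0 = 0. So H_2 = 0.

H_0 ≅ Z^2,  H_1 ≅ Z^3 × Z/2,  H_2 = 0.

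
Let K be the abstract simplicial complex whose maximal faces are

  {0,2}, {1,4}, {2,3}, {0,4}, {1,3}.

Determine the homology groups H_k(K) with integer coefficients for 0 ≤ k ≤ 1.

We work with the vertex ordering 0 < 1 < 2 < 3 < 4. The simplices of K, each written with vertices in increasing order, are:

  0-simplices (5): [0], [1], [2], [3], [4]
  1-simplices (5): [0,2], [0,4], [1,3], [1,4], [2,3]

so the chain groups are C_0 ≅ Z^5, C_1 ≅ Z^5.

The boundary map ∂_1: C_1 → C_0 sends each edge [p,q] (with p < q) to q − p. For instance
  ∂[1,4] = [4] − [1].
The 5×5 boundary matrix has rank 4 and Smith normal form diag(1,1,1,1).

Computing H_k = (kernel of ∂_k) / (image of ∂_{k+1}):

  H_0: rank C_0 − rank ∂_1 = 5 − 4 = 1, and the invariant factors of ∂_1 are all 1, so H_0 ≅ Z.
  H_1: rank ker ∂_1 − rank ∂_2 = (5 − 4) − 0 = 1, and there is no ∂_2, so H_1 ≅ Z.

H_0 = Z,  H_1 = Z.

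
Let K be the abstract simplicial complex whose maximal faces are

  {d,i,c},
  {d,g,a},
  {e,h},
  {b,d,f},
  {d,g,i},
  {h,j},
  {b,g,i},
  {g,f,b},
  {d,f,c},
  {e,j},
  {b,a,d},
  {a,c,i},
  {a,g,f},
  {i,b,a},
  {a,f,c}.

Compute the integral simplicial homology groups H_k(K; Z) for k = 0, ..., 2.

Take the total order a < b < c < d < e < f < g < h < i < j on the vertex set. Then K (dimension 2) consists of the simplices:

  0-simplices (10): a, b, c, d, e, f, g, h, i, j
  1-simplices (21): ab, ac, ad, af, ag, ai, bd, bf, bg, bi, cd, cf, ci, df, dg, di, eh, ej, fg, gi, hj
  2-simplices (12): abd, abi, acf, aci, adg, afg, bdf, bfg, bgi, cdf, cdi, dgi

so the chain groups are C_0 ≅ Z^10, C_1 ≅ Z^21, C_2 ≅ Z^12.

∂_1: C_1 → C_0 sends each edge [p,q] (with p < q) to q − p. For instance
  ∂ag = g − a.
This gives a 10×21 integer matrix of rank 8; reducing to Smith normal form yields diagonal entries (1,1,1,1,1,1,1,1).

∂_2: C_2 → C_1 acts by ∂[p,q,r] = [q,r] − [p,r] + [p,q]. For instance
  ∂bfg = fg − bg + bf,
  ∂afg = fg − ag + af.
The 21×12 boundary matrix has rank 12 and Smith normal form diag(1,1,1,1,1,1,1,1,1,1,1,2).

Now H_k = ker ∂_k / im ∂_{k+1}, so:

  H_0: rank C_0 − rank ∂_1 = 10 − 8 = 2, and the invariant factors of ∂_1 are all 1, so H_0 = Z^2.
  H_1: rank ker ∂_1 − rank ∂_2 = (21 − 8) − 12 = 1, and ∂_2 has invariant factor 2 > 1, so H_1 = Z ⊕ Z/2.
  H_2: rank ker ∂_2 − rank ∂_3 = (12 − 12) − 0 = 0, and there is no ∂_3, so H_2 = 0.

(K is a triangulation of the disjoint union of the circle S^1 and the real projective plane RP^2.)

H_0 = Z^2,  H_1 = Z ⊕ Z/2,  H_2 = 0.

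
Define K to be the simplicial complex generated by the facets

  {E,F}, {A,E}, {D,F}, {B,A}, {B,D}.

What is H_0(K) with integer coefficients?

H_0 = Z.

Take the total order A < B < D < E < F on the vertex set. Then K (dimension 1) consists of the simplices:

  0-simplices (5): A, B, D, E, F
  1-simplices (5): AB, AE, BD, DF, EF

so the chain groups are C_0 ≅ Z^5, C_1 ≅ Z^5.

Boundary ∂_1: C_1 → C_0 sends each edge [p,q] (with p < q) to q − p. For instance
  ∂DF = F − D.
The 5×5 boundary matrix has rank 4 and Smith normal form diag(1,1,1,1).

Reading off H_k = ker ∂_k / im ∂_{k+1}:

  H_0: rank C_0 − rank ∂_1 = 5 − 4 = 1, and the invariant factors of ∂_1 are all 1, so H_0 = Z.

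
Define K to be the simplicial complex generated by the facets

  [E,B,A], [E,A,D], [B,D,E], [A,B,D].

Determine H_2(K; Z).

We work with the vertex ordering A < B < D < E. The simplices of K, each written with vertices in increasing order, are:

  0-simplices (4): A, B, D, E
  1-simplices (6): AB, AD, AE, BD, BE, DE
  2-simplices (4): ABD, ABE, ADE, BDE

giving chain groups C_0 ≅ Z^4, C_1 ≅ Z^6, C_2 ≅ Z^4.

The boundary map ∂_1: C_1 → C_0 maps an edge to its endpoints' difference, ∂[p,q] = q − p.
This gives a 4×6 integer matrix of rank 3; reducing to Smith normal form yields diagonal entries (1,1,1).

∂_2: C_2 → C_1 acts by ∂[p,q,r] = [q,r] − [p,r] + [p,q]. For instance
  ∂ADE = DE − AE + AD,
  ∂ABE = BE − AE + AB.
The 6×4 boundary matrix has rank 3 and Smith normal form diag(1,1,1).

From H_k ≅ ker(∂_k) / im(∂_{k+1}) we obtain:

  H_2: rank ker ∂_2 − rank ∂_3 = (4 − 3) − 0 = 1, and there is no ∂_3, so H_2 ≅ Z.

(K is a triangulation of the 2-sphere S^2.)

H_2 = Z.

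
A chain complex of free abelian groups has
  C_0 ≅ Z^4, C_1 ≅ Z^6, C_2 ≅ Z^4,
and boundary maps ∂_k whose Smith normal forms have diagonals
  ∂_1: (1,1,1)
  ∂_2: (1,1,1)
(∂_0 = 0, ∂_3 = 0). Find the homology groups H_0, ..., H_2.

H_0: b_0 = 4 − 0 − 3 = 1; torsion from ∂_1 factors > 1: none. So H_0 ≅ Z.
H_1: b_1 = 6 − 3 − 3 = 0; torsion from ∂_2 factors > 1: none. So H_1 ≅ 0.
H_2: b_2 = 4 − 3 − 0 = 1; torsion from ∂_3 factors > 1: none. So H_2 ≅ Z.

H_0 ≅ Z,  H_1 = 0,  H_2 ≅ Z.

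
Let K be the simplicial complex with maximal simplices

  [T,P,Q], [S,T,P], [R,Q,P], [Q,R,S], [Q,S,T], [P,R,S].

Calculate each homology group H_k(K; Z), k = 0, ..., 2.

Order the vertices as P < Q < R < S < T. Listing each simplex with vertices in this order, K has dimension 2 with simplices:

  0-simplices (5): P, Q, R, S, T
  1-simplices (9): PQ, PR, PS, PT, QR, QS, QT, RS, ST
  2-simplices (6): PQR, PQT, PRS, PST, QRS, QST

Hence C_0 ≅ Z^5, C_1 ≅ Z^9, C_2 ≅ Z^6.

Boundary ∂_1: C_1 → C_0 is given by ∂[p,q] = [q] − [p].
The resulting 5×9 matrix has rank 4, and its Smith normal form has invariant factors (1,1,1,1).

∂_2: C_2 → C_1 acts by ∂[p,q,r] = [q,r] − [p,r] + [p,q]. For instance
  ∂PQT = QT − PT + PQ,
  ∂QST = ST − QT + QS.
The 9×6 boundary matrix has rank 5 and Smith normal form diag(1,1,1,1,1).

Reading off H_k = ker ∂_k / im ∂_{k+1}:

  H_0: rank C_0 − rank ∂_1 = 5 − 4 = 1, and the invariant factors of ∂_1 are all 1, so H_0 = Z.
  H_1: rank ker ∂_1 − rank ∂_2 = (9 − 4) − 5 = 0, and the invariant factors of ∂_2 are all 1, so H_1 = 0.
  H_2: rank ker ∂_2 − rank ∂_3 = (6 − 5) − 0 = 1, and there is no ∂_3, so H_2 = Z.

H_0 ≅ Z,  H_1 = 0,  H_2 ≅ Z.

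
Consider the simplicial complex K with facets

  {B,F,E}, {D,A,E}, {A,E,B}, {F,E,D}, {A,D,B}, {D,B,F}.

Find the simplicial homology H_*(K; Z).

Order the vertices as A < B < D < E < F. Listing each simplex with vertices in this order, K has dimension 2 with simplices:

  0-simplices (5): A, B, D, E, F
  1-simplices (9): AB, AD, AE, BD, BE, BF, DE, DF, EF
  2-simplices (6): ABD, ABE, ADE, BDF, BEF, DEF

Hence C_0 ≅ Z^5, C_1 ≅ Z^9, C_2 ≅ Z^6.

Boundary ∂_1: C_1 → C_0 is given by ∂[p,q] = [q] − [p].
As a 5×9 matrix over Z this has rank 4, with invariant factors (1,1,1,1).

The boundary map ∂_2: C_2 → C_1 sends each 2-simplex [p,q,r] to [q,r] − [p,r] + [p,q]. For instance
  ∂BDF = DF − BF + BD,
  ∂ADE = DE − AE + AD.
The resulting 9×6 matrix has rank 5, and its Smith normal form has invariant factors (1,1,1,1,1).

Now H_k = ker ∂_k / im ∂_{k+1}, so:

  H_0: rank C_0 − rank ∂_1 = 5 − 4 = 1, and the invariant factors of ∂_1 are all 1, so H_0 ≅ Z.
  H_1: rank ker ∂_1 − rank ∂_2 = (9 − 4) − 5 = 0, and the invariant factors of ∂_2 are all 1, so H_1 ≅ 0.
  H_2: rank ker ∂_2 − rank ∂_3 = (6 − 5) − 0 = 1, and there is no ∂_3, so H_2 ≅ Z.

As a check, the Euler characteristic is 5 − 9 + 6 = 2, which agrees with 1 − 0 + 1 = 2.
(K is a triangulation of the 2-sphere S^2.)

H_0 = Z,  H_1 = 0,  H_2 = Z.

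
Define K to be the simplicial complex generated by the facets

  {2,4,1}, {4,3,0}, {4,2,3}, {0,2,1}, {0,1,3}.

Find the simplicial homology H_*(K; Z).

Take the total order 0 < 1 < 2 < 3 < 4 on the vertex set. Then K (dimension 2) consists of the simplices:

  0-simplices (5): [0], [1], [2], [3], [4]
  1-simplices (10): [0,1], [0,2], [0,3], [0,4], [1,2], [1,3], [1,4], [2,3], [2,4], [3,4]
  2-simplices (5): [0,1,2], [0,1,3], [0,3,4], [1,2,4], [2,3,4]

so the chain groups are C_0 ≅ Z^5, C_1 ≅ Z^10, C_2 ≅ Z^5.

The boundary map ∂_1: C_1 → C_0 sends each edge [p,q] (with p < q) to q − p. For instance
  ∂[1,4] = [4] − [1].
The resulting 5×10 matrix has rank 4, and its Smith normal form has invariant factors (1,1,1,1).

The boundary map ∂_2: C_2 → C_1 sends each 2-simplex [p,q,r] to [q,r] − [p,r] + [p,q]. For instance
  ∂[0,3,4] = [3,4] − [0,4] + [0,3],
  ∂[0,1,3] = [1,3] − [0,3] + [0,1].
As a 10×5 matrix over Z this has rank 5, with invariant factors (1,1,1,1,1).

Computing H_k = (kernel of ∂_k) / (image of ∂_{k+1}):

  H_0: rank C_0 − rank ∂_1 = 5 − 4 = 1, and the invariant factors of ∂_1 are all 1, so H_0 = Z.
  H_1: rank ker ∂_1 − rank ∂_2 = (10 − 4) − 5 = 1, and the invariant factors of ∂_2 are all 1, so H_1 = Z.
  H_2: rank ker ∂_2 − rank ∂_3 = (5 − 5) − 0 = 0, and there is no ∂_3, so H_2 = 0.

H_0 ≅ Z,  H_1 ≅ Z,  H_2 = 0.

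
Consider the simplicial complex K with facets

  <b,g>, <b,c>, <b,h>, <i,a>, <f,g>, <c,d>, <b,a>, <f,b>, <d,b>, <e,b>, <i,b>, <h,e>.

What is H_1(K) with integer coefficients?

Fix the vertex order a < b < c < d < e < f < g < h < i and write every simplex with vertices in increasing order. Then dim K = 1 and the simplices of K are:

  0-simplices (9): a, b, c, d, e, f, g, h, i
  1-simplices (12): ab, ai, bc, bd, be, bf, bg, bh, bi, cd, eh, fg

Hence C_0 ≅ Z^9, C_1 ≅ Z^12.

Boundary ∂_1: C_1 → C_0 maps an edge to its endpoints' difference, ∂[p,q] = q − p.
The resulting 9×12 matrix has rank 8, and its Smith normal form has invariant factors (1,1,1,1,1,1,1,1).

From H_k ≅ ker(∂_k) / im(∂_{k+1}) we obtain:

  H_1: rank ker ∂_1 − rank ∂_2 = (12 − 8) − 0 = 4, and there is no ∂_2, so H_1 ≅ Z^4.

H_1 = Z^4.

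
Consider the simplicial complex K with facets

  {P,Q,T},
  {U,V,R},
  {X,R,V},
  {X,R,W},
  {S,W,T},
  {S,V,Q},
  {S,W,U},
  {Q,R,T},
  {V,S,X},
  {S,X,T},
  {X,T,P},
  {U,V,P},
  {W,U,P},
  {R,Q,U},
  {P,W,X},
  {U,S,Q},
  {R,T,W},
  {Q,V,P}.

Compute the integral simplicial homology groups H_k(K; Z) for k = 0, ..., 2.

H_0 ≅ Z,  H_1 ≅ Z ⊕ Z/2,  H_2 = 0.

Take the total order P < Q < R < S < T < U < V < W < X on the vertex set. Then K (dimension 2) consists of the simplices:

  0-simplices (9): P, Q, R, S, T, U, V, W, X
  1-simplices (27): PQ, PT, PU, PV, PW, PX, QR, QS, QT, QU, QV, RT, RU, RV, RW, RX, ST, SU, SV, SW, SX, TW, TX, UV, UW, VX, WX
  2-simplices (18): PQT, PQV, PTX, PUV, PUW, PWX, QRT, QRU, QSU, QSV, RTW, RUV, RVX, RWX, STW, STX, SUW, SVX

Hence C_0 ≅ Z^9, C_1 ≅ Z^27, C_2 ≅ Z^18.

The boundary map ∂_1: C_1 → C_0 maps an edge to its endpoints' difference, ∂[p,q] = q − p. For instance
  ∂SW = W − S.
The 9×27 boundary matrix has rank 8 and Smith normal form diag(1,1,1,1,1,1,1,1).

Boundary ∂_2: C_2 → C_1 maps a triangle to the signed sum of its edges. For instance
  ∂PWX = WX − PX + PW,
  ∂STW = TW − SW + ST.
The resulting 27×18 matrix has rank 18, and its Smith normal form has invariant factors (1,1,1,1,1,1,1,1,1,1,1,1,1,1,1,1,1,2).

Computing H_k = (kernel of ∂_k) / (image of ∂_{k+1}):

  H_0: rank C_0 − rank ∂_1 = 9 − 8 = 1, and the invariant factors of ∂_1 are all 1, so H_0 ≅ Z.
  H_1: rank ker ∂_1 − rank ∂_2 = (27 − 8) − 18 = 1, and ∂_2 has invariant factor 2 > 1, so H_1 ≅ Z ⊕ Z/2.
  H_2: rank ker ∂_2 − rank ∂_3 = (18 − 18) − 0 = 0, and there is no ∂_3, so H_2 ≅ 0.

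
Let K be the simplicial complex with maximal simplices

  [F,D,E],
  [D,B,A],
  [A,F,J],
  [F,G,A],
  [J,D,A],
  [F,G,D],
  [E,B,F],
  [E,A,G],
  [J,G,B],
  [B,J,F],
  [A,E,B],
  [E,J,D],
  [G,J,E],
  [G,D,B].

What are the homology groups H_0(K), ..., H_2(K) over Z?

K has 7 vertices, 21 edges, 14 triangles.
rank ∂_0 = 0, rank ∂_1 = 6 ⇒ b_0 = 7 − 0 − 6 = 1; all invariant factors of ∂_1 are 1 so no torsion. So H_0 ≅ Z.
rank ∂_1 = 6, rank ∂_2 = 13 ⇒ b_1 = 21 − 6 − 13 = 2; all invariant factors of ∂_2 are 1 so no torsion. So H_1 ≅ Z^2.
rank ∂_2 = 13, rank ∂_3 = 0 ⇒ b_2 = 14 − 13 − 0 = 1. So H_2 ≅ Z.

H_0 = Z,  H_1 = Z^2,  H_2 = Z.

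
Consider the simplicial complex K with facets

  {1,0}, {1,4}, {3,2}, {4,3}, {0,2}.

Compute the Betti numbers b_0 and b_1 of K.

Fix the vertex order 0 < 1 < 2 < 3 < 4 and write every simplex with vertices in increasing order. Then dim K = 1 and the simplices of K are:

  0-simplices (5): [0], [1], [2], [3], [4]
  1-simplices (5): [0,1], [0,2], [1,4], [2,3], [3,4]

Hence C_0 ≅ Z^5, C_1 ≅ Z^5.

The boundary map ∂_1: C_1 → C_0 maps an edge to its endpoints' difference, ∂[p,q] = q − p. For instance
  ∂[0,1] = [1] − [0].
The 5×5 boundary matrix has rank 4 and Smith normal form diag(1,1,1,1).

From H_k ≅ ker(∂_k) / im(∂_{k+1}) we obtain:

  H_0: rank C_0 − rank ∂_1 = 5 − 4 = 1, and the invariant factors of ∂_1 are all 1, so H_0 = Z.
  H_1: rank ker ∂_1 − rank ∂_2 = (5 − 4) − 0 = 1, and there is no ∂_2, so H_1 = Z.

As a check, the Euler characteristic is 5 − 5 = 0, which agrees with 1 − 1 = 0.

Hence the Betti numbers are b_0 = 1, b_1 = 1.

b_0 = 1, b_1 = 1.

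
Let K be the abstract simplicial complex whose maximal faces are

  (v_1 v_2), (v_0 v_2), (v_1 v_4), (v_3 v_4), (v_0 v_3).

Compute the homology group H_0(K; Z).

Order the vertices as v_0 < v_1 < v_2 < v_3 < v_4. Listing each simplex with vertices in this order, K has dimension 1 with simplices:

  0-simplices (5): [v_0], [v_1], [v_2], [v_3], [v_4]
  1-simplices (5): [v_0,v_2], [v_0,v_3], [v_1,v_2], [v_1,v_4], [v_3,v_4]

so the chain groups are C_0 ≅ Z^5, C_1 ≅ Z^5.

∂_1: C_1 → C_0 sends each edge [p,q] (with p < q) to q − p. For instance
  ∂[v_0,v_2] = [v_2] − [v_0].
As a 5×5 matrix over Z this has rank 4, with invariant factors (1,1,1,1).

From H_k ≅ ker(∂_k) / im(∂_{k+1}) we obtain:

  H_0: rank C_0 − rank ∂_1 = 5 − 4 = 1, and the invariant factors of ∂_1 are all 1, so H_0 = Z.

(K is a triangulation of the circle S^1.)

H_0 ≅ Z.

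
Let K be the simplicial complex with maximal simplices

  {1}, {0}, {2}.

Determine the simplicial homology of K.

H_0 = Z^3.

Fix the vertex order 0 < 1 < 2 and write every simplex with vertices in increasing order. Then dim K = 0 and the simplices of K are:

  0-simplices (3): [0], [1], [2]

giving chain groups C_0 ≅ Z^3.

Reading off H_k = ker ∂_k / im ∂_{k+1}:

  H_0: rank C_0 − rank ∂_1 = 3 − 0 = 3, and there is no ∂_1, so H_0 ≅ Z^3.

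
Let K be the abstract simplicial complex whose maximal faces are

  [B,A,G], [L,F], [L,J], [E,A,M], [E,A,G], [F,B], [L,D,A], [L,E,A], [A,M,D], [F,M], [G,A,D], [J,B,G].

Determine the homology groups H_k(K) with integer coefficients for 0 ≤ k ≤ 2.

Order the vertices as A < B < D < E < F < G < J < L < M. Listing each simplex with vertices in this order, K has dimension 2 with simplices:

  0-simplices (9): A, B, D, E, F, G, J, L, M
  1-simplices (19): AB, AD, AE, AG, AL, AM, BF, BG, BJ, DG, DL, DM, EG, EL, EM, FL, FM, GJ, JL
  2-simplices (8): ABG, ADG, ADL, ADM, AEG, AEL, AEM, BGJ

Hence C_0 ≅ Z^9, C_1 ≅ Z^19, C_2 ≅ Z^8.

∂_1: C_1 → C_0 sends each edge [p,q] (with p < q) to q − p. For instance
  ∂DL = L − D.
As a 9×19 matrix over Z this has rank 8, with invariant factors (1,1,1,1,1,1,1,1).

The boundary map ∂_2: C_2 → C_1 maps a triangle to the signed sum of its edges. For instance
  ∂AEL = EL − AL + AE,
  ∂AEM = EM − AM + AE.
This gives a 19×8 integer matrix of rank 8; reducing to Smith normal form yields diagonal entries (1,1,1,1,1,1,1,1).

Reading off H_k = ker ∂_k / im ∂_{k+1}:

  H_0: rank C_0 − rank ∂_1 = 9 − 8 = 1, and the invariant factors of ∂_1 are all 1, so H_0 ≅ Z.
  H_1: rank ker ∂_1 − rank ∂_2 = (19 − 8) − 8 = 3, and the invariant factors of ∂_2 are all 1, so H_1 ≅ Z^3.
  H_2: rank ker ∂_2 − rank ∂_3 = (8 − 8) − 0 = 0, and there is no ∂_3, so H_2 ≅ 0.

H_0 ≅ Z,  H_1 ≅ Z^3,  H_2 = 0.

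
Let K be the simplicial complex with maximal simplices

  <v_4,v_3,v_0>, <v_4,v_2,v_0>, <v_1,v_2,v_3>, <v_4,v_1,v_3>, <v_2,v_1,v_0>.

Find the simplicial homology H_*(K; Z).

Take the total order v_0 < v_1 < v_2 < v_3 < v_4 on the vertex set. Then K (dimension 2) consists of the simplices:

  0-simplices (5): [v_0], [v_1], [v_2], [v_3], [v_4]
  1-simplices (10): [v_0,v_1], [v_0,v_2], [v_0,v_3], [v_0,v_4], [v_1,v_2], [v_1,v_3], [v_1,v_4], [v_2,v_3], [v_2,v_4], [v_3,v_4]
  2-simplices (5): [v_0,v_1,v_2], [v_0,v_2,v_4], [v_0,v_3,v_4], [v_1,v_2,v_3], [v_1,v_3,v_4]

giving chain groups C_0 ≅ Z^5, C_1 ≅ Z^10, C_2 ≅ Z^5.

The boundary map ∂_1: C_1 → C_0 sends each edge [p,q] (with p < q) to q − p.
As a 5×10 matrix over Z this has rank 4, with invariant factors (1,1,1,1).

Boundary ∂_2: C_2 → C_1 maps a triangle to the signed sum of its edges. For instance
  ∂[v_0,v_2,v_4] = [v_2,v_4] − [v_0,v_4] + [v_0,v_2],
  ∂[v_1,v_3,v_4] = [v_3,v_4] − [v_1,v_4] + [v_1,v_3].
The 10×5 boundary matrix has rank 5 and Smith normal form diag(1,1,1,1,1).

Reading off H_k = ker ∂_k / im ∂_{k+1}:

  H_0: rank C_0 − rank ∂_1 = 5 − 4 = 1, and the invariant factors of ∂_1 are all 1, so H_0 = Z.
  H_1: rank ker ∂_1 − rank ∂_2 = (10 − 4) − 5 = 1, and the invariant factors of ∂_2 are all 1, so H_1 = Z.
  H_2: rank ker ∂_2 − rank ∂_3 = (5 − 5) − 0 = 0, and there is no ∂_3, so H_2 = 0.

As a check, the Euler characteristic is 5 − 10 + 5 = 0, which agrees with 1 − 1 + 0 = 0.
(K is a triangulation of the Möbius band.)

H_0 ≅ Z,  H_1 ≅ Z,  H_2 = 0.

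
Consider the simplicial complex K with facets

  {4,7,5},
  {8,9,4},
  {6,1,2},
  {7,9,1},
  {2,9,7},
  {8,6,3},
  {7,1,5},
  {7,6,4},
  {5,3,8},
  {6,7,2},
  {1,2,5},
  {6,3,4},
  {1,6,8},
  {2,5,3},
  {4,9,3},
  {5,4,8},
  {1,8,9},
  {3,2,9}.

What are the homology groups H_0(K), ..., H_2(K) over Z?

Order the vertices as 1 < 2 < 3 < 4 < 5 < 6 < 7 < 8 < 9. Listing each simplex with vertices in this order, K has dimension 2 with simplices:

  0-simplices (9): [1], [2], [3], [4], [5], [6], [7], [8], [9]
  1-simplices (27): (27 of them)
  2-simplices (18): [1,2,5], [1,2,6], [1,5,7], [1,6,8], [1,7,9], [1,8,9], [2,3,5], [2,3,9], [2,6,7], [2,7,9], [3,4,6], [3,4,9], [3,5,8], [3,6,8], [4,5,7], [4,5,8], [4,6,7], [4,8,9]

so the chain groups are C_0 ≅ Z^9, C_1 ≅ Z^27, C_2 ≅ Z^18.

∂_1: C_1 → C_0 is given by ∂[p,q] = [q] − [p]. For instance
  ∂[4,6] = [6] − [4].
The resulting 9×27 matrix has rank 8, and its Smith normal form has invariant factors (1,1,1,1,1,1,1,1).

The boundary map ∂_2: C_2 → C_1 acts by ∂[p,q,r] = [q,r] − [p,r] + [p,q]. For instance
  ∂[3,5,8] = [5,8] − [3,8] + [3,5],
  ∂[1,6,8] = [6,8] − [1,8] + [1,6].
This gives a 27×18 integer matrix of rank 18; reducing to Smith normal form yields diagonal entries (1,1,1,1,1,1,1,1,1,1,1,1,1,1,1,1,1,2).

Reading off H_k = ker ∂_k / im ∂_{k+1}:

  H_0: rank C_0 − rank ∂_1 = 9 − 8 = 1, and the invariant factors of ∂_1 are all 1, so H_0 ≅ Z.
  H_1: rank ker ∂_1 − rank ∂_2 = (27 − 8) − 18 = 1, and ∂_2 has invariant factor 2 > 1, so H_1 ≅ Z ⊕ Z/2.
  H_2: rank ker ∂_2 − rank ∂_3 = (18 − 18) − 0 = 0, and there is no ∂_3, so H_2 ≅ 0.

As a check, the Euler characteristic is 9 − 27 + 18 = 0, which agrees with 1 − 1 + 0 = 0.

H_0 ≅ Z,  H_1 ≅ Z ⊕ Z/2,  H_2 = 0.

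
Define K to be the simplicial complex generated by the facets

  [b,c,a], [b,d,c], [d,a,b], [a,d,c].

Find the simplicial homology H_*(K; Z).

H_0 ≅ Z,  H_1 = 0,  H_2 ≅ Z.

We work with the vertex ordering a < b < c < d. The simplices of K, each written with vertices in increasing order, are:

  0-simplices (4): a, b, c, d
  1-simplices (6): ab, ac, ad, bc, bd, cd
  2-simplices (4): abc, abd, acd, bcd

giving chain groups C_0 ≅ Z^4, C_1 ≅ Z^6, C_2 ≅ Z^4.

∂_1: C_1 → C_0 is given by ∂[p,q] = [q] − [p].
As a 4×6 matrix over Z this has rank 3, with invariant factors (1,1,1).

Boundary ∂_2: C_2 → C_1 sends each 2-simplex [p,q,r] to [q,r] − [p,r] + [p,q]. For instance
  ∂abd = bd − ad + ab,
  ∂abc = bc − ac + ab.
This gives a 6×4 integer matrix of rank 3; reducing to Smith normal form yields diagonal entries (1,1,1).

From H_k ≅ ker(∂_k) / im(∂_{k+1}) we obtain:

  H_0: rank C_0 − rank ∂_1 = 4 − 3 = 1, and the invariant factors of ∂_1 are all 1, so H_0 ≅ Z.
  H_1: rank ker ∂_1 − rank ∂_2 = (6 − 3) − 3 = 0, and the invariant factors of ∂_2 are all 1, so H_1 ≅ 0.
  H_2: rank ker ∂_2 − rank ∂_3 = (4 − 3) − 0 = 1, and there is no ∂_3, so H_2 ≅ Z.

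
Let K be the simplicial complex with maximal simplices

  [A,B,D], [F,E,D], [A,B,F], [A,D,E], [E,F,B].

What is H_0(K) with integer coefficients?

Order the vertices as A < B < D < E < F. Listing each simplex with vertices in this order, K has dimension 2 with simplices:

  0-simplices (5): A, B, D, E, F
  1-simplices (10): AB, AD, AE, AF, BD, BE, BF, DE, DF, EF
  2-simplices (5): ABD, ABF, ADE, BEF, DEF

so the chain groups are C_0 ≅ Z^5, C_1 ≅ Z^10, C_2 ≅ Z^5.

The boundary map ∂_1: C_1 → C_0 maps an edge to its endpoints' difference, ∂[p,q] = q − p.
The resulting 5×10 matrix has rank 4, and its Smith normal form has invariant factors (1,1,1,1).

Boundary ∂_2: C_2 → C_1 sends each 2-simplex [p,q,r] to [q,r] − [p,r] + [p,q]. For instance
  ∂DEF = EF − DF + DE,
  ∂ADE = DE − AE + AD.
This gives a 10×5 integer matrix of rank 5; reducing to Smith normal form yields diagonal entries (1,1,1,1,1).

Computing H_k = (kernel of ∂_k) / (image of ∂_{k+1}):

  H_0: rank C_0 − rank ∂_1 = 5 − 4 = 1, and the invariant factors of ∂_1 are all 1, so H_0 = Z.

H_0 ≅ Z.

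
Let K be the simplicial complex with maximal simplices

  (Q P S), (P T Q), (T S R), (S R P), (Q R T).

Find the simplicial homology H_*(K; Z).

Fix the vertex order P < Q < R < S < T and write every simplex with vertices in increasing order. Then dim K = 2 and the simplices of K are:

  0-simplices (5): P, Q, R, S, T
  1-simplices (10): PQ, PR, PS, PT, QR, QS, QT, RS, RT, ST
  2-simplices (5): PQS, PQT, PRS, QRT, RST

giving chain groups C_0 ≅ Z^5, C_1 ≅ Z^10, C_2 ≅ Z^5.

The boundary map ∂_1: C_1 → C_0 sends each edge [p,q] (with p < q) to q − p.
As a 5×10 matrix over Z this has rank 4, with invariant factors (1,1,1,1).

The boundary map ∂_2: C_2 → C_1 maps a triangle to the signed sum of its edges. For instance
  ∂PQS = QS − PS + PQ,
  ∂PQT = QT − PT + PQ.
The 10×5 boundary matrix has rank 5 and Smith normal form diag(1,1,1,1,1).

Reading off H_k = ker ∂_k / im ∂_{k+1}:

  H_0: rank C_0 − rank ∂_1 = 5 − 4 = 1, and the invariant factors of ∂_1 are all 1, so H_0 ≅ Z.
  H_1: rank ker ∂_1 − rank ∂_2 = (10 − 4) − 5 = 1, and the invariant factors of ∂_2 are all 1, so H_1 ≅ Z.
  H_2: rank ker ∂_2 − rank ∂_3 = (5 − 5) − 0 = 0, and there is no ∂_3, so H_2 ≅ 0.

H_0 ≅ Z,  H_1 ≅ Z,  H_2 = 0.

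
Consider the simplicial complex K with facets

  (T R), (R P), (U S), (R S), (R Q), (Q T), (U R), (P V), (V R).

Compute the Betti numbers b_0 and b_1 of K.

b_0 = 1, b_1 = 3.

Order the vertices as P < Q < R < S < T < U < V. Listing each simplex with vertices in this order, K has dimension 1 with simplices:

  0-simplices (7): P, Q, R, S, T, U, V
  1-simplices (9): PR, PV, QR, QT, RS, RT, RU, RV, SU

giving chain groups C_0 ≅ Z^7, C_1 ≅ Z^9.

Boundary ∂_1: C_1 → C_0 is given by ∂[p,q] = [q] − [p]. For instance
  ∂QR = R − Q.
This gives a 7×9 integer matrix of rank 6; reducing to Smith normal form yields diagonal entries (1,1,1,1,1,1).

Computing H_k = (kernel of ∂_k) / (image of ∂_{k+1}):

  H_0: rank C_0 − rank ∂_1 = 7 − 6 = 1, and the invariant factors of ∂_1 are all 1, so H_0 ≅ Z.
  H_1: rank ker ∂_1 − rank ∂_2 = (9 − 6) − 0 = 3, and there is no ∂_2, so H_1 ≅ Z^3.

(K is a triangulation of a wedge of 3 circles.)

Hence the Betti numbers are b_0 = 1, b_1 = 3.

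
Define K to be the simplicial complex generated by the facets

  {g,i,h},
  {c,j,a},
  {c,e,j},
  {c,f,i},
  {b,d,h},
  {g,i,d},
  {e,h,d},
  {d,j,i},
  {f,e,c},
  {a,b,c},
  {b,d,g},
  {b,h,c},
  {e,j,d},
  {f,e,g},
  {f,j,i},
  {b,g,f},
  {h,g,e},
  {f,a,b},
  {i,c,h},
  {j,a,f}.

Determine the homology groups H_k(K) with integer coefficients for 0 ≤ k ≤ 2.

We work with the vertex ordering a < b < c < d < e < f < g < h < i < j. The simplices of K, each written with vertices in increasing order, are:

  0-simplices (10): a, b, c, d, e, f, g, h, i, j
  1-simplices (30): ab, ac, af, aj, bc, bd, bf, bg, bh, ce, cf, ch, ci, cj, de, dg, dh, di, dj, ef, eg, eh, ej, fg, fi, fj, gh, gi, hi, ij
  2-simplices (20): abc, abf, acj, afj, bch, bdg, bdh, bfg, cef, cej, cfi, chi, deh, dej, dgi, dij, efg, egh, fij, ghi

so the chain groups are C_0 ≅ Z^10, C_1 ≅ Z^30, C_2 ≅ Z^20.

∂_1: C_1 → C_0 sends each edge [p,q] (with p < q) to q − p. For instance
  ∂eg = g − e.
As a 10×30 matrix over Z this has rank 9, with invariant factors (1,1,1,1,1,1,1,1,1).

The boundary map ∂_2: C_2 → C_1 sends each 2-simplex [p,q,r] to [q,r] − [p,r] + [p,q]. For instance
  ∂bdh = dh − bh + bd,
  ∂fij = ij − fj + fi.
The resulting 30×20 matrix has rank 20, and its Smith normal form has invariant factors (1,1,1,1,1,1,1,1,1,1,1,1,1,1,1,1,1,1,1,2).

Now H_k = ker ∂_k / im ∂_{k+1}, so:

  H_0: rank C_0 − rank ∂_1 = 10 − 9 = 1, and the invariant factors of ∂_1 are all 1, so H_0 = Z.
  H_1: rank ker ∂_1 − rank ∂_2 = (30 − 9) − 20 = 1, and ∂_2 has invariant factor 2 > 1, so H_1 = Z ⊕ Z/2.
  H_2: rank ker ∂_2 − rank ∂_3 = (20 − 20) − 0 = 0, and there is no ∂_3, so H_2 = 0.

As a check, the Euler characteristic is 10 − 30 + 20 = 0, which agrees with 1 − 1 + 0 = 0.

H_0 = Z,  H_1 = Z ⊕ Z/2,  H_2 = 0.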